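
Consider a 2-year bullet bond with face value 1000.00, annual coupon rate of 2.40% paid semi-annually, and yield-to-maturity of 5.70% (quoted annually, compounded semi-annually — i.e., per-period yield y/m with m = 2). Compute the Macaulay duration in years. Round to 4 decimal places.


Coupon per period c = face * coupon_rate / m = 12.000000
Periods per year m = 2; per-period yield y/m = 0.028500
Number of cashflows N = 4
Cashflows (t years, CF_t, discount factor 1/(1+y/m)^(m*t), PV):
  t = 0.5000: CF_t = 12.000000, DF = 0.972290, PV = 11.667477
  t = 1.0000: CF_t = 12.000000, DF = 0.945347, PV = 11.344168
  t = 1.5000: CF_t = 12.000000, DF = 0.919152, PV = 11.029818
  t = 2.0000: CF_t = 1012.000000, DF = 0.893682, PV = 904.405778
Price P = sum_t PV_t = 938.447242
Macaulay numerator sum_t t * PV_t:
  t * PV_t at t = 0.5000: 5.833738
  t * PV_t at t = 1.0000: 11.344168
  t * PV_t at t = 1.5000: 16.544727
  t * PV_t at t = 2.0000: 1808.811556
Macaulay duration D = (sum_t t * PV_t) / P = 1842.534190 / 938.447242 = 1.963386

Answer: Macaulay duration = 1.9634 years


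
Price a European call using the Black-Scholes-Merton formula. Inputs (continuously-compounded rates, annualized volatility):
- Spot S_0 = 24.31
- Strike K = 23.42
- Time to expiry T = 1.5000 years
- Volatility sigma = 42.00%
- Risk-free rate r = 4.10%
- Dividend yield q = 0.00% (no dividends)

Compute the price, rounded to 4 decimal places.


d1 = (ln(S/K) + (r - q + 0.5*sigma^2) * T) / (sigma * sqrt(T)) = 0.44926253
d2 = d1 - sigma * sqrt(T) = -0.06513032
exp(-rT) = 0.94035295; exp(-qT) = 1.00000000
C = S_0 * exp(-qT) * N(d1) - K * exp(-rT) * N(d2)
N(d1) = 0.67337886; N(d2) = 0.47403512
C = 24.3100 * 1.00000000 * 0.67337886 - 23.4200 * 0.94035295 * 0.47403512 = 5.9301

Answer: Price = 5.9301


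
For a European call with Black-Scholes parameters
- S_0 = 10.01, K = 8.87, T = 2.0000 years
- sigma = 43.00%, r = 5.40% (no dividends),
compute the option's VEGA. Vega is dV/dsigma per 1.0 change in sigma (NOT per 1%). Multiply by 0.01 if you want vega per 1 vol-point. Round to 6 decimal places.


d1 = 0.6804830548; d2 = 0.0723712230
phi(d1) = 0.3164888943; exp(-qT) = 1.0000000000; exp(-rT) = 0.8976275964
Vega = S * exp(-qT) * phi(d1) * sqrt(T) = 10.0100 * 1.0000000000 * 0.3164888943 * 1.4142135624 = 4.480305

Answer: Vega = 4.480305


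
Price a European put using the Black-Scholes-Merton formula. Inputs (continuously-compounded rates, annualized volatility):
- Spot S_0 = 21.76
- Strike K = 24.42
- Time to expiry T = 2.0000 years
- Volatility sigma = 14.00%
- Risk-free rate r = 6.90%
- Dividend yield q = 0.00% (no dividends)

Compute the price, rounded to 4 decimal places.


d1 = (ln(S/K) + (r - q + 0.5*sigma^2) * T) / (sigma * sqrt(T)) = 0.21350056
d2 = d1 - sigma * sqrt(T) = 0.01551066
exp(-rT) = 0.87109869; exp(-qT) = 1.00000000
P = K * exp(-rT) * N(-d2) - S_0 * exp(-qT) * N(-d1)
N(-d1) = 0.41546828; N(-d2) = 0.49381239
P = 24.4200 * 0.87109869 * 0.49381239 - 21.7600 * 1.00000000 * 0.41546828 = 1.4639

Answer: Price = 1.4639


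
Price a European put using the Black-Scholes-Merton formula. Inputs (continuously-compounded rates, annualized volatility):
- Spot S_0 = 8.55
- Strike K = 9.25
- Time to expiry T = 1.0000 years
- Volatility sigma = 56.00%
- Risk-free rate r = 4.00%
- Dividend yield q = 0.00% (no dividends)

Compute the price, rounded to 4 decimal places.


Answer: Price = 2.0958

Derivation:
d1 = (ln(S/K) + (r - q + 0.5*sigma^2) * T) / (sigma * sqrt(T)) = 0.21090666
d2 = d1 - sigma * sqrt(T) = -0.34909334
exp(-rT) = 0.96078944; exp(-qT) = 1.00000000
P = K * exp(-rT) * N(-d2) - S_0 * exp(-qT) * N(-d1)
N(-d1) = 0.41648005; N(-d2) = 0.63649038
P = 9.2500 * 0.96078944 * 0.63649038 - 8.5500 * 1.00000000 * 0.41648005 = 2.0958


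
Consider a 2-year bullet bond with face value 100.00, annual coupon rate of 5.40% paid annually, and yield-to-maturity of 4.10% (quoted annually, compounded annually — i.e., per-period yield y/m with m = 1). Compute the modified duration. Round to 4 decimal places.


Coupon per period c = face * coupon_rate / m = 5.400000
Periods per year m = 1; per-period yield y/m = 0.041000
Number of cashflows N = 2
Cashflows (t years, CF_t, discount factor 1/(1+y/m)^(m*t), PV):
  t = 1.0000: CF_t = 5.400000, DF = 0.960615, PV = 5.187320
  t = 2.0000: CF_t = 105.400000, DF = 0.922781, PV = 97.261094
Price P = sum_t PV_t = 102.448414
First compute Macaulay numerator sum_t t * PV_t:
  t * PV_t at t = 1.0000: 5.187320
  t * PV_t at t = 2.0000: 194.522189
Macaulay duration D = 199.709509 / 102.448414 = 1.949367
Modified duration = D / (1 + y/m) = 1.949367 / (1 + 0.041000) = 1.872590

Answer: Modified duration = 1.8726


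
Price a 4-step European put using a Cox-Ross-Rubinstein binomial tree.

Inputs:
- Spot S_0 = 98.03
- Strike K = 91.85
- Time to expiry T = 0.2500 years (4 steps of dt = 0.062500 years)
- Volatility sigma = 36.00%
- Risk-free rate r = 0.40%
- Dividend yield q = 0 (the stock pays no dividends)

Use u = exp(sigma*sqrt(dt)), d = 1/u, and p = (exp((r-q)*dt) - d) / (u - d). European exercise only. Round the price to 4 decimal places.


dt = T/N = 0.062500
u = exp(sigma*sqrt(dt)) = 1.094174; d = 1/u = 0.913931
p = (exp((r-q)*dt) - d) / (u - d) = 0.478902
Discount per step: exp(-r*dt) = 0.999750
Stock lattice S(k, i) with i counting down-moves:
  k=0: S(0,0) = 98.0300
  k=1: S(1,0) = 107.2619; S(1,1) = 89.5927
  k=2: S(2,0) = 117.3632; S(2,1) = 98.0300; S(2,2) = 81.8815
  k=3: S(3,0) = 128.4158; S(3,1) = 107.2619; S(3,2) = 89.5927; S(3,3) = 74.8341
  k=4: S(4,0) = 140.5093; S(4,1) = 117.3632; S(4,2) = 98.0300; S(4,3) = 81.8815; S(4,4) = 68.3932
Terminal payoffs V(N, i) = max(K - S_T, 0):
  V(4,0) = 0.000000; V(4,1) = 0.000000; V(4,2) = 0.000000; V(4,3) = 9.968461; V(4,4) = 23.456790
Backward induction: V(k, i) = exp(-r*dt) * [p * V(k+1, i) + (1-p) * V(k+1, i+1)].
  V(3,0) = exp(-r*dt) * [p*0.000000 + (1-p)*0.000000] = 0.000000
  V(3,1) = exp(-r*dt) * [p*0.000000 + (1-p)*0.000000] = 0.000000
  V(3,2) = exp(-r*dt) * [p*0.000000 + (1-p)*9.968461] = 5.193243
  V(3,3) = exp(-r*dt) * [p*9.968461 + (1-p)*23.456790] = 16.992949
  V(2,0) = exp(-r*dt) * [p*0.000000 + (1-p)*0.000000] = 0.000000
  V(2,1) = exp(-r*dt) * [p*0.000000 + (1-p)*5.193243] = 2.705510
  V(2,2) = exp(-r*dt) * [p*5.193243 + (1-p)*16.992949] = 11.339207
  V(1,0) = exp(-r*dt) * [p*0.000000 + (1-p)*2.705510] = 1.409483
  V(1,1) = exp(-r*dt) * [p*2.705510 + (1-p)*11.339207] = 7.202708
  V(0,0) = exp(-r*dt) * [p*1.409483 + (1-p)*7.202708] = 4.427212

Answer: Price = V(0,0) = 4.4272


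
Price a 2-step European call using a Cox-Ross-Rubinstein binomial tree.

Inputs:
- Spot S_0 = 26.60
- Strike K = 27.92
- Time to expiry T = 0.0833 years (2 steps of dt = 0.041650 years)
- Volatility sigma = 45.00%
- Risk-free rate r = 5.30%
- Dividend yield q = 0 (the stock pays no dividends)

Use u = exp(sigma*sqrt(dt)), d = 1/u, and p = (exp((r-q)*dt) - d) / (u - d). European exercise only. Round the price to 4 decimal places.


dt = T/N = 0.041650
u = exp(sigma*sqrt(dt)) = 1.096187; d = 1/u = 0.912253
p = (exp((r-q)*dt) - d) / (u - d) = 0.489071
Discount per step: exp(-r*dt) = 0.997795
Stock lattice S(k, i) with i counting down-moves:
  k=0: S(0,0) = 26.6000
  k=1: S(1,0) = 29.1586; S(1,1) = 24.2659
  k=2: S(2,0) = 31.9632; S(2,1) = 26.6000; S(2,2) = 22.1367
Terminal payoffs V(N, i) = max(S_T - K, 0):
  V(2,0) = 4.043231; V(2,1) = 0.000000; V(2,2) = 0.000000
Backward induction: V(k, i) = exp(-r*dt) * [p * V(k+1, i) + (1-p) * V(k+1, i+1)].
  V(1,0) = exp(-r*dt) * [p*4.043231 + (1-p)*0.000000] = 1.973068
  V(1,1) = exp(-r*dt) * [p*0.000000 + (1-p)*0.000000] = 0.000000
  V(0,0) = exp(-r*dt) * [p*1.973068 + (1-p)*0.000000] = 0.962843

Answer: Price = V(0,0) = 0.9628


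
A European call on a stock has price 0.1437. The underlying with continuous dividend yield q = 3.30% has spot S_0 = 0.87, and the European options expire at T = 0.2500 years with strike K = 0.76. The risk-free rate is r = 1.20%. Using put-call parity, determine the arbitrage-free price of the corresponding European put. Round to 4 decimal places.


Put-call parity: C - P = S_0 * exp(-qT) - K * exp(-rT).
S_0 * exp(-qT) = 0.8700 * 0.99178394 = 0.86285203
K * exp(-rT) = 0.7600 * 0.99700450 = 0.75772342
P = C - S*exp(-qT) + K*exp(-rT)
P = 0.1437 - 0.86285203 + 0.75772342 = 0.0386

Answer: Put price = 0.0386


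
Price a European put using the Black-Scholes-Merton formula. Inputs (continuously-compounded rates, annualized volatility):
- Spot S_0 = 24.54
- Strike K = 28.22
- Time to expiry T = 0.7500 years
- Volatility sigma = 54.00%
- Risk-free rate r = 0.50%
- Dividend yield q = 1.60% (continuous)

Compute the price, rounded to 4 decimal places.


d1 = (ln(S/K) + (r - q + 0.5*sigma^2) * T) / (sigma * sqrt(T)) = -0.08259639
d2 = d1 - sigma * sqrt(T) = -0.55025010
exp(-rT) = 0.99625702; exp(-qT) = 0.98807171
P = K * exp(-rT) * N(-d2) - S_0 * exp(-qT) * N(-d1)
N(-d1) = 0.53291376; N(-d2) = 0.70892608
P = 28.2200 * 0.99625702 * 0.70892608 - 24.5400 * 0.98807171 * 0.53291376 = 7.0093

Answer: Price = 7.0093


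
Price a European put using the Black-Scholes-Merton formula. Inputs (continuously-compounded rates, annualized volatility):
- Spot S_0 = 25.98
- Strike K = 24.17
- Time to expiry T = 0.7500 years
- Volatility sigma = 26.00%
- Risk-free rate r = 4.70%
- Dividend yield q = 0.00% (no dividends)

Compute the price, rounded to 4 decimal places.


d1 = (ln(S/K) + (r - q + 0.5*sigma^2) * T) / (sigma * sqrt(T)) = 0.58985131
d2 = d1 - sigma * sqrt(T) = 0.36468470
exp(-rT) = 0.96536405; exp(-qT) = 1.00000000
P = K * exp(-rT) * N(-d2) - S_0 * exp(-qT) * N(-d1)
N(-d1) = 0.27764517; N(-d2) = 0.35767339
P = 24.1700 * 0.96536405 * 0.35767339 - 25.9800 * 1.00000000 * 0.27764517 = 1.1323

Answer: Price = 1.1323


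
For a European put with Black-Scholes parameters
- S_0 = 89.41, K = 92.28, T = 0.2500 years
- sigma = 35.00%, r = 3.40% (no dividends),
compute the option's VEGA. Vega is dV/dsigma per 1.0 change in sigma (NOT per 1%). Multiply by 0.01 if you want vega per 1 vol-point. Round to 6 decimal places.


d1 = -0.0444708603; d2 = -0.2194708603
phi(d1) = 0.3985479898; exp(-qT) = 1.0000000000; exp(-rT) = 0.9915360229
Vega = S * exp(-qT) * phi(d1) * sqrt(T) = 89.4100 * 1.0000000000 * 0.3985479898 * 0.5000000000 = 17.817088

Answer: Vega = 17.817088


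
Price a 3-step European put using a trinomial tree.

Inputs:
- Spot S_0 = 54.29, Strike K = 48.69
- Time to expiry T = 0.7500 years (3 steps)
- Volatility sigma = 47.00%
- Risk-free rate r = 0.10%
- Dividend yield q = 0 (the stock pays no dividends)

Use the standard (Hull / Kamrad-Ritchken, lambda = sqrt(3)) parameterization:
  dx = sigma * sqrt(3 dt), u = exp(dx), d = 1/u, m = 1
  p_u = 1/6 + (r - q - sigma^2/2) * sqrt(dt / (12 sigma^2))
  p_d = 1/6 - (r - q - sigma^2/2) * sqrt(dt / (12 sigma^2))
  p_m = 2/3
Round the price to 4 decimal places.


dt = T/N = 0.250000; dx = sigma*sqrt(3*dt) = 0.407032
u = exp(dx) = 1.502352; d = 1/u = 0.665623
p_u = 0.133054, p_m = 0.666667, p_d = 0.200279
Discount per step: exp(-r*dt) = 0.999750
Stock lattice S(k, j) with j the centered position index:
  k=0: S(0,+0) = 54.2900
  k=1: S(1,-1) = 36.1367; S(1,+0) = 54.2900; S(1,+1) = 81.5627
  k=2: S(2,-2) = 24.0534; S(2,-1) = 36.1367; S(2,+0) = 54.2900; S(2,+1) = 81.5627; S(2,+2) = 122.5359
  k=3: S(3,-3) = 16.0105; S(3,-2) = 24.0534; S(3,-1) = 36.1367; S(3,+0) = 54.2900; S(3,+1) = 81.5627; S(3,+2) = 122.5359; S(3,+3) = 184.0920
Terminal payoffs V(N, j) = max(K - S_T, 0):
  V(3,-3) = 32.679508; V(3,-2) = 24.636605; V(3,-1) = 12.553331; V(3,+0) = 0.000000; V(3,+1) = 0.000000; V(3,+2) = 0.000000; V(3,+3) = 0.000000
Backward induction: V(k, j) = exp(-r*dt) * [p_u * V(k+1, j+1) + p_m * V(k+1, j) + p_d * V(k+1, j-1)]
  V(2,-2) = exp(-r*dt) * [p_u*12.553331 + p_m*24.636605 + p_d*32.679508] = 24.633536
  V(2,-1) = exp(-r*dt) * [p_u*0.000000 + p_m*12.553331 + p_d*24.636605] = 13.299754
  V(2,+0) = exp(-r*dt) * [p_u*0.000000 + p_m*0.000000 + p_d*12.553331] = 2.513539
  V(2,+1) = exp(-r*dt) * [p_u*0.000000 + p_m*0.000000 + p_d*0.000000] = 0.000000
  V(2,+2) = exp(-r*dt) * [p_u*0.000000 + p_m*0.000000 + p_d*0.000000] = 0.000000
  V(1,-1) = exp(-r*dt) * [p_u*2.513539 + p_m*13.299754 + p_d*24.633536] = 14.130984
  V(1,+0) = exp(-r*dt) * [p_u*0.000000 + p_m*2.513539 + p_d*13.299754] = 4.338268
  V(1,+1) = exp(-r*dt) * [p_u*0.000000 + p_m*0.000000 + p_d*2.513539] = 0.503283
  V(0,+0) = exp(-r*dt) * [p_u*0.503283 + p_m*4.338268 + p_d*14.130984] = 5.787833

Answer: Price = V(0,0) = 5.7878


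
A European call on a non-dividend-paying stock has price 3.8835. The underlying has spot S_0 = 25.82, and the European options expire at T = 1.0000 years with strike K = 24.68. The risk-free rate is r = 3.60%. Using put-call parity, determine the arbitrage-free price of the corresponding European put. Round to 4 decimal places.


Put-call parity: C - P = S_0 * exp(-qT) - K * exp(-rT).
S_0 * exp(-qT) = 25.8200 * 1.00000000 = 25.82000000
K * exp(-rT) = 24.6800 * 0.96464029 = 23.80732244
P = C - S*exp(-qT) + K*exp(-rT)
P = 3.8835 - 25.82000000 + 23.80732244 = 1.8708

Answer: Put price = 1.8708


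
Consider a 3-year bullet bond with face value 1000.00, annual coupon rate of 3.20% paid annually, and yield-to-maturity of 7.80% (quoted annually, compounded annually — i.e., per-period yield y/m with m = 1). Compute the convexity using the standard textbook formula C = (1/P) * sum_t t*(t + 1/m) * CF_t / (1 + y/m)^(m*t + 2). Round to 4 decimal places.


Answer: Convexity = 9.8750

Derivation:
Coupon per period c = face * coupon_rate / m = 32.000000
Periods per year m = 1; per-period yield y/m = 0.078000
Number of cashflows N = 3
Cashflows (t years, CF_t, discount factor 1/(1+y/m)^(m*t), PV):
  t = 1.0000: CF_t = 32.000000, DF = 0.927644, PV = 29.684601
  t = 2.0000: CF_t = 32.000000, DF = 0.860523, PV = 27.536736
  t = 3.0000: CF_t = 1032.000000, DF = 0.798259, PV = 823.803086
Price P = sum_t PV_t = 881.024423
Convexity numerator sum_t t*(t + 1/m) * CF_t / (1+y/m)^(m*t + 2):
  t = 1.0000: term = 51.088564
  t = 2.0000: term = 142.175965
  t = 3.0000: term = 8506.817956
Convexity = (1/P) * sum = 8700.082484 / 881.024423 = 9.874962


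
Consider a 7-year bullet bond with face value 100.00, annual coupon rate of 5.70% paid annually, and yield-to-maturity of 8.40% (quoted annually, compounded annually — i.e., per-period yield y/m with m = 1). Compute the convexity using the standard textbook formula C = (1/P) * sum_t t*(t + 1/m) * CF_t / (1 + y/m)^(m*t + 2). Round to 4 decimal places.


Answer: Convexity = 37.5774

Derivation:
Coupon per period c = face * coupon_rate / m = 5.700000
Periods per year m = 1; per-period yield y/m = 0.084000
Number of cashflows N = 7
Cashflows (t years, CF_t, discount factor 1/(1+y/m)^(m*t), PV):
  t = 1.0000: CF_t = 5.700000, DF = 0.922509, PV = 5.258303
  t = 2.0000: CF_t = 5.700000, DF = 0.851023, PV = 4.850833
  t = 3.0000: CF_t = 5.700000, DF = 0.785077, PV = 4.474938
  t = 4.0000: CF_t = 5.700000, DF = 0.724241, PV = 4.128171
  t = 5.0000: CF_t = 5.700000, DF = 0.668119, PV = 3.808276
  t = 6.0000: CF_t = 5.700000, DF = 0.616346, PV = 3.513170
  t = 7.0000: CF_t = 105.700000, DF = 0.568585, PV = 60.099383
Price P = sum_t PV_t = 86.133074
Convexity numerator sum_t t*(t + 1/m) * CF_t / (1+y/m)^(m*t + 2):
  t = 1.0000: term = 8.949876
  t = 2.0000: term = 24.769029
  t = 3.0000: term = 45.699315
  t = 4.0000: term = 70.263400
  t = 5.0000: term = 97.227951
  t = 6.0000: term = 125.571155
  t = 7.0000: term = 2864.174504
Convexity = (1/P) * sum = 3236.655229 / 86.133074 = 37.577380


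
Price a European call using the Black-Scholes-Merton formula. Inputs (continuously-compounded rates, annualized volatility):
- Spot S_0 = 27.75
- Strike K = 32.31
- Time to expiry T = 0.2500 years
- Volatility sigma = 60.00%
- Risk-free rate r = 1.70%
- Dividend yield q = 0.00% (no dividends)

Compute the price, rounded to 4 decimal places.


d1 = (ln(S/K) + (r - q + 0.5*sigma^2) * T) / (sigma * sqrt(T)) = -0.34296980
d2 = d1 - sigma * sqrt(T) = -0.64296980
exp(-rT) = 0.99575902; exp(-qT) = 1.00000000
C = S_0 * exp(-qT) * N(d1) - K * exp(-rT) * N(d2)
N(d1) = 0.36581059; N(d2) = 0.26012185
C = 27.7500 * 1.00000000 * 0.36581059 - 32.3100 * 0.99575902 * 0.26012185 = 1.7824

Answer: Price = 1.7824


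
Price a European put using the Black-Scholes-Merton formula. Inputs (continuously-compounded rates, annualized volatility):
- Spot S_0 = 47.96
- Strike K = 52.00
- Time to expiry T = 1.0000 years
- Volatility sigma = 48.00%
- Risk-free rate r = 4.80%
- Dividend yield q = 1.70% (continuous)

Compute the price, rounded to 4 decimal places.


Answer: Price = 10.4261

Derivation:
d1 = (ln(S/K) + (r - q + 0.5*sigma^2) * T) / (sigma * sqrt(T)) = 0.13609086
d2 = d1 - sigma * sqrt(T) = -0.34390914
exp(-rT) = 0.95313379; exp(-qT) = 0.98314368
P = K * exp(-rT) * N(-d2) - S_0 * exp(-qT) * N(-d1)
N(-d1) = 0.44587473; N(-d2) = 0.63454269
P = 52.0000 * 0.95313379 * 0.63454269 - 47.9600 * 0.98314368 * 0.44587473 = 10.4261


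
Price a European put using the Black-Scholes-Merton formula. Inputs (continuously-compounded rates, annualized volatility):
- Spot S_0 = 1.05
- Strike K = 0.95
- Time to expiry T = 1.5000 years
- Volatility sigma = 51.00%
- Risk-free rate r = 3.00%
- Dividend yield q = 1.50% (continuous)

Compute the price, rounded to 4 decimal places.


Answer: Price = 0.1824

Derivation:
d1 = (ln(S/K) + (r - q + 0.5*sigma^2) * T) / (sigma * sqrt(T)) = 0.50856283
d2 = d1 - sigma * sqrt(T) = -0.11605705
exp(-rT) = 0.95599748; exp(-qT) = 0.97775124
P = K * exp(-rT) * N(-d2) - S_0 * exp(-qT) * N(-d1)
N(-d1) = 0.30552934; N(-d2) = 0.54619634
P = 0.9500 * 0.95599748 * 0.54619634 - 1.0500 * 0.97775124 * 0.30552934 = 0.1824


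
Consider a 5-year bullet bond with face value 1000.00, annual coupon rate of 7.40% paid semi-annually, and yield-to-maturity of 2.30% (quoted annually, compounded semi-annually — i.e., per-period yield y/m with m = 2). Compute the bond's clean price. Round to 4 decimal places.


Coupon per period c = face * coupon_rate / m = 37.000000
Periods per year m = 2; per-period yield y/m = 0.011500
Number of cashflows N = 10
Cashflows (t years, CF_t, discount factor 1/(1+y/m)^(m*t), PV):
  t = 0.5000: CF_t = 37.000000, DF = 0.988631, PV = 36.579338
  t = 1.0000: CF_t = 37.000000, DF = 0.977391, PV = 36.163458
  t = 1.5000: CF_t = 37.000000, DF = 0.966279, PV = 35.752306
  t = 2.0000: CF_t = 37.000000, DF = 0.955293, PV = 35.345829
  t = 2.5000: CF_t = 37.000000, DF = 0.944432, PV = 34.943974
  t = 3.0000: CF_t = 37.000000, DF = 0.933694, PV = 34.546687
  t = 3.5000: CF_t = 37.000000, DF = 0.923079, PV = 34.153917
  t = 4.0000: CF_t = 37.000000, DF = 0.912584, PV = 33.765612
  t = 4.5000: CF_t = 37.000000, DF = 0.902209, PV = 33.381722
  t = 5.0000: CF_t = 1037.000000, DF = 0.891951, PV = 924.953469
Price P = sum_t PV_t = 1239.586311

Answer: Price = 1239.5863


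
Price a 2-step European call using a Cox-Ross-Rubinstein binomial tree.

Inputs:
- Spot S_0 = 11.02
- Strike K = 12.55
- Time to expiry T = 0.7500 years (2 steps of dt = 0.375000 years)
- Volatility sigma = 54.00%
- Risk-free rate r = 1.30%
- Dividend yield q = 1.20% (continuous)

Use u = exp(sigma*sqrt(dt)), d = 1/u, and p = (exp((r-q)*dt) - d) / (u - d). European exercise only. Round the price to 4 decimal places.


dt = T/N = 0.375000
u = exp(sigma*sqrt(dt)) = 1.391916; d = 1/u = 0.718434
p = (exp((r-q)*dt) - d) / (u - d) = 0.418632
Discount per step: exp(-r*dt) = 0.995137
Stock lattice S(k, i) with i counting down-moves:
  k=0: S(0,0) = 11.0200
  k=1: S(1,0) = 15.3389; S(1,1) = 7.9171
  k=2: S(2,0) = 21.3505; S(2,1) = 11.0200; S(2,2) = 5.6879
Terminal payoffs V(N, i) = max(S_T - K, 0):
  V(2,0) = 8.800476; V(2,1) = 0.000000; V(2,2) = 0.000000
Backward induction: V(k, i) = exp(-r*dt) * [p * V(k+1, i) + (1-p) * V(k+1, i+1)].
  V(1,0) = exp(-r*dt) * [p*8.800476 + (1-p)*0.000000] = 3.666243
  V(1,1) = exp(-r*dt) * [p*0.000000 + (1-p)*0.000000] = 0.000000
  V(0,0) = exp(-r*dt) * [p*3.666243 + (1-p)*0.000000] = 1.527342

Answer: Price = V(0,0) = 1.5273


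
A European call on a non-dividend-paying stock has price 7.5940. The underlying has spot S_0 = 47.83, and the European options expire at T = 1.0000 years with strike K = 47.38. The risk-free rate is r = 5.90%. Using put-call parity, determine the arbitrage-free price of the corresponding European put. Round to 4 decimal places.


Put-call parity: C - P = S_0 * exp(-qT) - K * exp(-rT).
S_0 * exp(-qT) = 47.8300 * 1.00000000 = 47.83000000
K * exp(-rT) = 47.3800 * 0.94270677 = 44.66544672
P = C - S*exp(-qT) + K*exp(-rT)
P = 7.5940 - 47.83000000 + 44.66544672 = 4.4294

Answer: Put price = 4.4294


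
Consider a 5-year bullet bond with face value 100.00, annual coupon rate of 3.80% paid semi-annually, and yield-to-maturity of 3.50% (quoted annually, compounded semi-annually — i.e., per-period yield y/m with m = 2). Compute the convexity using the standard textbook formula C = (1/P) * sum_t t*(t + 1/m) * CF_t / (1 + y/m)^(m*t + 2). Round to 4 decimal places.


Coupon per period c = face * coupon_rate / m = 1.900000
Periods per year m = 2; per-period yield y/m = 0.017500
Number of cashflows N = 10
Cashflows (t years, CF_t, discount factor 1/(1+y/m)^(m*t), PV):
  t = 0.5000: CF_t = 1.900000, DF = 0.982801, PV = 1.867322
  t = 1.0000: CF_t = 1.900000, DF = 0.965898, PV = 1.835206
  t = 1.5000: CF_t = 1.900000, DF = 0.949285, PV = 1.803642
  t = 2.0000: CF_t = 1.900000, DF = 0.932959, PV = 1.772621
  t = 2.5000: CF_t = 1.900000, DF = 0.916913, PV = 1.742134
  t = 3.0000: CF_t = 1.900000, DF = 0.901143, PV = 1.712171
  t = 3.5000: CF_t = 1.900000, DF = 0.885644, PV = 1.682723
  t = 4.0000: CF_t = 1.900000, DF = 0.870412, PV = 1.653782
  t = 4.5000: CF_t = 1.900000, DF = 0.855441, PV = 1.625339
  t = 5.0000: CF_t = 101.900000, DF = 0.840729, PV = 85.670244
Price P = sum_t PV_t = 101.365183
Convexity numerator sum_t t*(t + 1/m) * CF_t / (1+y/m)^(m*t + 2):
  t = 0.5000: term = 0.901821
  t = 1.0000: term = 2.658932
  t = 1.5000: term = 5.226401
  t = 2.0000: term = 8.560854
  t = 2.5000: term = 12.620424
  t = 3.0000: term = 17.364711
  t = 3.5000: term = 22.754740
  t = 4.0000: term = 28.752918
  t = 4.5000: term = 35.322995
  t = 5.0000: term = 2275.589195
Convexity = (1/P) * sum = 2409.752992 / 101.365183 = 23.772985

Answer: Convexity = 23.7730


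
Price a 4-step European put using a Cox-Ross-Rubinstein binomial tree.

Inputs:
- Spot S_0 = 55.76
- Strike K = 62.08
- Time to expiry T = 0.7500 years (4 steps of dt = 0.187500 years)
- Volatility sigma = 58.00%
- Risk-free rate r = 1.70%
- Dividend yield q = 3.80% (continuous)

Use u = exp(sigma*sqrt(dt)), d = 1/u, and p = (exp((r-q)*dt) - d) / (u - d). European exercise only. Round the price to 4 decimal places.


dt = T/N = 0.187500
u = exp(sigma*sqrt(dt)) = 1.285500; d = 1/u = 0.777908
p = (exp((r-q)*dt) - d) / (u - d) = 0.429799
Discount per step: exp(-r*dt) = 0.996818
Stock lattice S(k, i) with i counting down-moves:
  k=0: S(0,0) = 55.7600
  k=1: S(1,0) = 71.6795; S(1,1) = 43.3761
  k=2: S(2,0) = 92.1439; S(2,1) = 55.7600; S(2,2) = 33.7426
  k=3: S(3,0) = 118.4509; S(3,1) = 71.6795; S(3,2) = 43.3761; S(3,3) = 26.2487
  k=4: S(4,0) = 152.2686; S(4,1) = 92.1439; S(4,2) = 55.7600; S(4,3) = 33.7426; S(4,4) = 20.4190
Terminal payoffs V(N, i) = max(K - S_T, 0):
  V(4,0) = 0.000000; V(4,1) = 0.000000; V(4,2) = 6.320000; V(4,3) = 28.337370; V(4,4) = 41.660970
Backward induction: V(k, i) = exp(-r*dt) * [p * V(k+1, i) + (1-p) * V(k+1, i+1)].
  V(3,0) = exp(-r*dt) * [p*0.000000 + (1-p)*0.000000] = 0.000000
  V(3,1) = exp(-r*dt) * [p*0.000000 + (1-p)*6.320000] = 3.592201
  V(3,2) = exp(-r*dt) * [p*6.320000 + (1-p)*28.337370] = 18.814257
  V(3,3) = exp(-r*dt) * [p*28.337370 + (1-p)*41.660970] = 35.820139
  V(2,0) = exp(-r*dt) * [p*0.000000 + (1-p)*3.592201] = 2.041758
  V(2,1) = exp(-r*dt) * [p*3.592201 + (1-p)*18.814257] = 12.232776
  V(2,2) = exp(-r*dt) * [p*18.814257 + (1-p)*35.820139] = 28.420291
  V(1,0) = exp(-r*dt) * [p*2.041758 + (1-p)*12.232776] = 7.827694
  V(1,1) = exp(-r*dt) * [p*12.232776 + (1-p)*28.420291] = 21.394607
  V(0,0) = exp(-r*dt) * [p*7.827694 + (1-p)*21.394607] = 15.514030

Answer: Price = V(0,0) = 15.5140


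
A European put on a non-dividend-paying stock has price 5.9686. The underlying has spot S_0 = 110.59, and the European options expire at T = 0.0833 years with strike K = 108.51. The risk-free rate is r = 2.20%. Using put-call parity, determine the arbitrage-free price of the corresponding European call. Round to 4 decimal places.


Put-call parity: C - P = S_0 * exp(-qT) - K * exp(-rT).
S_0 * exp(-qT) = 110.5900 * 1.00000000 = 110.59000000
K * exp(-rT) = 108.5100 * 0.99816908 = 108.31132667
C = P + S*exp(-qT) - K*exp(-rT)
C = 5.9686 + 110.59000000 - 108.31132667 = 8.2473

Answer: Call price = 8.2473


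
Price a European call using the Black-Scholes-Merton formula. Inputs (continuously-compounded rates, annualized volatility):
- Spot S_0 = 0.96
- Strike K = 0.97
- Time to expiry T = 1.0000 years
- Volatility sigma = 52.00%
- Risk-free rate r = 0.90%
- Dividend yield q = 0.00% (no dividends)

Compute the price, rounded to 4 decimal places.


Answer: Price = 0.1964

Derivation:
d1 = (ln(S/K) + (r - q + 0.5*sigma^2) * T) / (sigma * sqrt(T)) = 0.25737926
d2 = d1 - sigma * sqrt(T) = -0.26262074
exp(-rT) = 0.99104038; exp(-qT) = 1.00000000
C = S_0 * exp(-qT) * N(d1) - K * exp(-rT) * N(d2)
N(d1) = 0.60155699; N(d2) = 0.39642145
C = 0.9600 * 1.00000000 * 0.60155699 - 0.9700 * 0.99104038 * 0.39642145 = 0.1964


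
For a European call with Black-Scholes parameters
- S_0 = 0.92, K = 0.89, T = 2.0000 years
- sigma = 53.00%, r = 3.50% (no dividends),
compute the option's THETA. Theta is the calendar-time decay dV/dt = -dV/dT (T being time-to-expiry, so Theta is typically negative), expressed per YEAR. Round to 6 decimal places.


d1 = 0.5123885285; d2 = -0.2371446595
phi(d1) = 0.3498644325; exp(-qT) = 1.0000000000; exp(-rT) = 0.9323938199
Theta = -S*exp(-qT)*phi(d1)*sigma/(2*sqrt(T)) - r*K*exp(-rT)*N(d2) + q*S*exp(-qT)*N(d1)
N(d1) = 0.6958104411; N(d2) = 0.4062722835; sqrt(T) = 1.4142135624
Term 1 = -0.9200 * 1.0000000000 * 0.3498644325 * 0.5300 / (2 * 1.4142135624) = -0.0603140508
Term 2 = -0.0350 * 0.8900 * 0.9323938199 * 0.4062722835 = -0.0117997996
Term 3 = 0 (no dividend yield, q = 0)
Theta = -0.0603140508 + (-0.0117997996) + (0.0000000000) = -0.072114

Answer: Theta = -0.072114


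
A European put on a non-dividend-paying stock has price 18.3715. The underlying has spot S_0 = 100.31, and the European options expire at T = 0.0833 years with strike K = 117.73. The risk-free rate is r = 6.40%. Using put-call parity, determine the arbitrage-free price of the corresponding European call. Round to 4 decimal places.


Answer: Call price = 1.5775

Derivation:
Put-call parity: C - P = S_0 * exp(-qT) - K * exp(-rT).
S_0 * exp(-qT) = 100.3100 * 1.00000000 = 100.31000000
K * exp(-rT) = 117.7300 * 0.99468299 = 117.10402790
C = P + S*exp(-qT) - K*exp(-rT)
C = 18.3715 + 100.31000000 - 117.10402790 = 1.5775


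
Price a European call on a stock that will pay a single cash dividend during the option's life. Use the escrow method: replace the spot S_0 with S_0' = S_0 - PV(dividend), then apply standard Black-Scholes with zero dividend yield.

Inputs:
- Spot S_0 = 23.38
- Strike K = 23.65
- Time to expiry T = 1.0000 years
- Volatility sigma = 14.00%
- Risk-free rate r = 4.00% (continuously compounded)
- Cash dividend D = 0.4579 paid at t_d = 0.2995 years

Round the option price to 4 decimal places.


Answer: Price = 1.3788

Derivation:
PV(D) = D * exp(-r * t_d) = 0.4579 * 0.98809147 = 0.45244709
S_0' = S_0 - PV(D) = 23.3800 - 0.45244709 = 22.92755291
d1 = (ln(S_0'/K) + (r + sigma^2/2)*T) / (sigma*sqrt(T)) = 0.13411612
d2 = d1 - sigma*sqrt(T) = -0.00588388
exp(-rT) = 0.96078944
N(d1) = 0.55334462; N(d2) = 0.49765268
C = S_0' * N(d1) - K * exp(-rT) * N(d2) = 22.92755291 * 0.55334462 - 23.6500 * 0.96078944 * 0.49765268 = 1.3788


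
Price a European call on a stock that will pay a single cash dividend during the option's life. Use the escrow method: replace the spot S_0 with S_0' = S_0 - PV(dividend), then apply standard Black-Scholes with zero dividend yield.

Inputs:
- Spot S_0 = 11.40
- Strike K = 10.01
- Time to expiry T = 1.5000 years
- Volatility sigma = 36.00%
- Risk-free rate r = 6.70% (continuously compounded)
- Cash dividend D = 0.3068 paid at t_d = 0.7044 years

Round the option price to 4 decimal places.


Answer: Price = 2.9681

Derivation:
PV(D) = D * exp(-r * t_d) = 0.3068 * 0.95390156 = 0.29265700
S_0' = S_0 - PV(D) = 11.4000 - 0.29265700 = 11.10734300
d1 = (ln(S_0'/K) + (r + sigma^2/2)*T) / (sigma*sqrt(T)) = 0.68431900
d2 = d1 - sigma*sqrt(T) = 0.24341085
exp(-rT) = 0.90438511
N(d1) = 0.75311312; N(d2) = 0.59615643
C = S_0' * N(d1) - K * exp(-rT) * N(d2) = 11.10734300 * 0.75311312 - 10.0100 * 0.90438511 * 0.59615643 = 2.9681


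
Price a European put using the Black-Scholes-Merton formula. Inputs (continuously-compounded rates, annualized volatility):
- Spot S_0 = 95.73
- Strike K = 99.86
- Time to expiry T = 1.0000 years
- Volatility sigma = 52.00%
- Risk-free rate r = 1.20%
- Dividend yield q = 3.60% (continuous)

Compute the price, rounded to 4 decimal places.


Answer: Price = 22.9090

Derivation:
d1 = (ln(S/K) + (r - q + 0.5*sigma^2) * T) / (sigma * sqrt(T)) = 0.13262024
d2 = d1 - sigma * sqrt(T) = -0.38737976
exp(-rT) = 0.98807171; exp(-qT) = 0.96464029
P = K * exp(-rT) * N(-d2) - S_0 * exp(-qT) * N(-d1)
N(-d1) = 0.44724686; N(-d2) = 0.65076246
P = 99.8600 * 0.98807171 * 0.65076246 - 95.7300 * 0.96464029 * 0.44724686 = 22.9090


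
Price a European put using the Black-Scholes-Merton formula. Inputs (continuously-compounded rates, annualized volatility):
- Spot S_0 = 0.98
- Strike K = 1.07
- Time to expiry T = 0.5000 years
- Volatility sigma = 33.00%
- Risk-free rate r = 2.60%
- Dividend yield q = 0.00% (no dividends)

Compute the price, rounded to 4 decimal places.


d1 = (ln(S/K) + (r - q + 0.5*sigma^2) * T) / (sigma * sqrt(T)) = -0.20414540
d2 = d1 - sigma * sqrt(T) = -0.43749063
exp(-rT) = 0.98708414; exp(-qT) = 1.00000000
P = K * exp(-rT) * N(-d2) - S_0 * exp(-qT) * N(-d1)
N(-d1) = 0.58088006; N(-d2) = 0.66912222
P = 1.0700 * 0.98708414 * 0.66912222 - 0.9800 * 1.00000000 * 0.58088006 = 0.1375

Answer: Price = 0.1375


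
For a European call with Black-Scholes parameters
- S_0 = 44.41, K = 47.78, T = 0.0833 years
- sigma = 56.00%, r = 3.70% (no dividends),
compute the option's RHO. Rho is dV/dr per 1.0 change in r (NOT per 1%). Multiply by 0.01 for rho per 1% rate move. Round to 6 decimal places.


d1 = -0.3526599934; d2 = -0.5142857340
phi(d1) = 0.3748898353; exp(-qT) = 1.0000000000; exp(-rT) = 0.9969226448
N(d2) = 0.3035261172
Rho = K*T*exp(-rT)*N(d2) = 47.7800 * 0.0833 * 0.9969226448 * 0.3035261172 = 1.204339

Answer: Rho = 1.204339


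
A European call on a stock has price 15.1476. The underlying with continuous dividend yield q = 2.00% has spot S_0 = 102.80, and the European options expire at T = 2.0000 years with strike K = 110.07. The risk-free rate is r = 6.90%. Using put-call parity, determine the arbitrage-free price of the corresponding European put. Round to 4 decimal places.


Put-call parity: C - P = S_0 * exp(-qT) - K * exp(-rT).
S_0 * exp(-qT) = 102.8000 * 0.96078944 = 98.76915434
K * exp(-rT) = 110.0700 * 0.87109869 = 95.88183300
P = C - S*exp(-qT) + K*exp(-rT)
P = 15.1476 - 98.76915434 + 95.88183300 = 12.2603

Answer: Put price = 12.2603


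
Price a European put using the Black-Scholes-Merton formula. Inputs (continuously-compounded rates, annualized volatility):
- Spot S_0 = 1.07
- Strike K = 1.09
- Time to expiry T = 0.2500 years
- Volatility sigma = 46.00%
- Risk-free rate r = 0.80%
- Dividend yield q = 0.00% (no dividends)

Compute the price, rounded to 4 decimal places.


d1 = (ln(S/K) + (r - q + 0.5*sigma^2) * T) / (sigma * sqrt(T)) = 0.04317805
d2 = d1 - sigma * sqrt(T) = -0.18682195
exp(-rT) = 0.99800200; exp(-qT) = 1.00000000
P = K * exp(-rT) * N(-d2) - S_0 * exp(-qT) * N(-d1)
N(-d1) = 0.48277980; N(-d2) = 0.57409988
P = 1.0900 * 0.99800200 * 0.57409988 - 1.0700 * 1.00000000 * 0.48277980 = 0.1079

Answer: Price = 0.1079


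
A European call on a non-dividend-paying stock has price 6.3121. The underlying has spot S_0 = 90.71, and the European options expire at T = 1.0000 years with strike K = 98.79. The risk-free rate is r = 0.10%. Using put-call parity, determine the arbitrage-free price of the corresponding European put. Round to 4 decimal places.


Put-call parity: C - P = S_0 * exp(-qT) - K * exp(-rT).
S_0 * exp(-qT) = 90.7100 * 1.00000000 = 90.71000000
K * exp(-rT) = 98.7900 * 0.99900050 = 98.69125938
P = C - S*exp(-qT) + K*exp(-rT)
P = 6.3121 - 90.71000000 + 98.69125938 = 14.2934

Answer: Put price = 14.2934


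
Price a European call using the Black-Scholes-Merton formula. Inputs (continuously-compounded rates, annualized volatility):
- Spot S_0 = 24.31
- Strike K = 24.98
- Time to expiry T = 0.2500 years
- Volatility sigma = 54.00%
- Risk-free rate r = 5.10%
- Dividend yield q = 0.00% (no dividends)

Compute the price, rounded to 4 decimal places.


Answer: Price = 2.4566

Derivation:
d1 = (ln(S/K) + (r - q + 0.5*sigma^2) * T) / (sigma * sqrt(T)) = 0.08152698
d2 = d1 - sigma * sqrt(T) = -0.18847302
exp(-rT) = 0.98733094; exp(-qT) = 1.00000000
C = S_0 * exp(-qT) * N(d1) - K * exp(-rT) * N(d2)
N(d1) = 0.53248856; N(d2) = 0.42525293
C = 24.3100 * 1.00000000 * 0.53248856 - 24.9800 * 0.98733094 * 0.42525293 = 2.4566


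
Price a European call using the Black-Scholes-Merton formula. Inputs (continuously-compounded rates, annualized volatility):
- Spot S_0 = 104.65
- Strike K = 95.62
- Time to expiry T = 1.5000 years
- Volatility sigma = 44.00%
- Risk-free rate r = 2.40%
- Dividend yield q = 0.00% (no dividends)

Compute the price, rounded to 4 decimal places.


Answer: Price = 27.6729

Derivation:
d1 = (ln(S/K) + (r - q + 0.5*sigma^2) * T) / (sigma * sqrt(T)) = 0.50370313
d2 = d1 - sigma * sqrt(T) = -0.03518461
exp(-rT) = 0.96464029; exp(-qT) = 1.00000000
C = S_0 * exp(-qT) * N(d1) - K * exp(-rT) * N(d2)
N(d1) = 0.69276500; N(d2) = 0.48596627
C = 104.6500 * 1.00000000 * 0.69276500 - 95.6200 * 0.96464029 * 0.48596627 = 27.6729


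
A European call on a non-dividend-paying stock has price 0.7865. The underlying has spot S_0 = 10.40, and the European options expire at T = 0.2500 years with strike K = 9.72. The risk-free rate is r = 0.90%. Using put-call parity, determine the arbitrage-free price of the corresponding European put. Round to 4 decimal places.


Put-call parity: C - P = S_0 * exp(-qT) - K * exp(-rT).
S_0 * exp(-qT) = 10.4000 * 1.00000000 = 10.40000000
K * exp(-rT) = 9.7200 * 0.99775253 = 9.69815459
P = C - S*exp(-qT) + K*exp(-rT)
P = 0.7865 - 10.40000000 + 9.69815459 = 0.0847

Answer: Put price = 0.0847


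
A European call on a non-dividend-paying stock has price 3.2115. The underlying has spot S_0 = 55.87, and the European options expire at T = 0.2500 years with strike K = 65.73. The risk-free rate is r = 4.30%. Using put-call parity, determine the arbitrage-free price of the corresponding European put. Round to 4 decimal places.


Answer: Put price = 12.3687

Derivation:
Put-call parity: C - P = S_0 * exp(-qT) - K * exp(-rT).
S_0 * exp(-qT) = 55.8700 * 1.00000000 = 55.87000000
K * exp(-rT) = 65.7300 * 0.98930757 = 65.02718689
P = C - S*exp(-qT) + K*exp(-rT)
P = 3.2115 - 55.87000000 + 65.02718689 = 12.3687


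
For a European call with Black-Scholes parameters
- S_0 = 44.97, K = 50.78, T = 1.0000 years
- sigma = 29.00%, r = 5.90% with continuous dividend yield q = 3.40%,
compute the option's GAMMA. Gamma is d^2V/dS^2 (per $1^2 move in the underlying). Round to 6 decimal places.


d1 = -0.1877826741; d2 = -0.4777826741
phi(d1) = 0.3919701071; exp(-qT) = 0.9665715046; exp(-rT) = 0.9427067692
Gamma = exp(-qT) * phi(d1) / (S * sigma * sqrt(T)) = 0.9665715046 * 0.3919701071 / (44.9700 * 0.2900 * 1.0000000000) = 0.029051

Answer: Gamma = 0.029051


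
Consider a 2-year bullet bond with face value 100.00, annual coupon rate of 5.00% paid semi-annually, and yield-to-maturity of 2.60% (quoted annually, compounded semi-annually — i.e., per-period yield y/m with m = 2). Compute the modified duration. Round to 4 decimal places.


Coupon per period c = face * coupon_rate / m = 2.500000
Periods per year m = 2; per-period yield y/m = 0.013000
Number of cashflows N = 4
Cashflows (t years, CF_t, discount factor 1/(1+y/m)^(m*t), PV):
  t = 0.5000: CF_t = 2.500000, DF = 0.987167, PV = 2.467917
  t = 1.0000: CF_t = 2.500000, DF = 0.974498, PV = 2.436246
  t = 1.5000: CF_t = 2.500000, DF = 0.961992, PV = 2.404981
  t = 2.0000: CF_t = 102.500000, DF = 0.949647, PV = 97.338822
Price P = sum_t PV_t = 104.647966
First compute Macaulay numerator sum_t t * PV_t:
  t * PV_t at t = 0.5000: 1.233959
  t * PV_t at t = 1.0000: 2.436246
  t * PV_t at t = 1.5000: 3.607472
  t * PV_t at t = 2.0000: 194.677643
Macaulay duration D = 201.955319 / 104.647966 = 1.929854
Modified duration = D / (1 + y/m) = 1.929854 / (1 + 0.013000) = 1.905088

Answer: Modified duration = 1.9051


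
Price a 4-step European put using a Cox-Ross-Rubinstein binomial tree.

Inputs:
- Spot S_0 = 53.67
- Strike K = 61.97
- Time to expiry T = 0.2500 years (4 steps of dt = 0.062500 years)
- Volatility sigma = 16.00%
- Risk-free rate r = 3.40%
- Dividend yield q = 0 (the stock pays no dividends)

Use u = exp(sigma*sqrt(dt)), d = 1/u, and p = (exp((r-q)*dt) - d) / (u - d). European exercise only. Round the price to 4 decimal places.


Answer: Price = V(0,0) = 7.8470

Derivation:
dt = T/N = 0.062500
u = exp(sigma*sqrt(dt)) = 1.040811; d = 1/u = 0.960789
p = (exp((r-q)*dt) - d) / (u - d) = 0.516585
Discount per step: exp(-r*dt) = 0.997877
Stock lattice S(k, i) with i counting down-moves:
  k=0: S(0,0) = 53.6700
  k=1: S(1,0) = 55.8603; S(1,1) = 51.5656
  k=2: S(2,0) = 58.1400; S(2,1) = 53.6700; S(2,2) = 49.5437
  k=3: S(3,0) = 60.5128; S(3,1) = 55.8603; S(3,2) = 51.5656; S(3,3) = 47.6010
  k=4: S(4,0) = 62.9823; S(4,1) = 58.1400; S(4,2) = 53.6700; S(4,3) = 49.5437; S(4,4) = 45.7346
Terminal payoffs V(N, i) = max(K - S_T, 0):
  V(4,0) = 0.000000; V(4,1) = 3.829983; V(4,2) = 8.300000; V(4,3) = 12.426346; V(4,4) = 16.235443
Backward induction: V(k, i) = exp(-r*dt) * [p * V(k+1, i) + (1-p) * V(k+1, i+1)].
  V(3,0) = exp(-r*dt) * [p*0.000000 + (1-p)*3.829983] = 1.847541
  V(3,1) = exp(-r*dt) * [p*3.829983 + (1-p)*8.300000] = 5.978139
  V(3,2) = exp(-r*dt) * [p*8.300000 + (1-p)*12.426346] = 10.272884
  V(3,3) = exp(-r*dt) * [p*12.426346 + (1-p)*16.235443] = 14.237434
  V(2,0) = exp(-r*dt) * [p*1.847541 + (1-p)*5.978139] = 3.836174
  V(2,1) = exp(-r*dt) * [p*5.978139 + (1-p)*10.272884] = 8.037186
  V(2,2) = exp(-r*dt) * [p*10.272884 + (1-p)*14.237434] = 12.163532
  V(1,0) = exp(-r*dt) * [p*3.836174 + (1-p)*8.037186] = 5.854552
  V(1,1) = exp(-r*dt) * [p*8.037186 + (1-p)*12.163532] = 10.010629
  V(0,0) = exp(-r*dt) * [p*5.854552 + (1-p)*10.010629] = 7.846969


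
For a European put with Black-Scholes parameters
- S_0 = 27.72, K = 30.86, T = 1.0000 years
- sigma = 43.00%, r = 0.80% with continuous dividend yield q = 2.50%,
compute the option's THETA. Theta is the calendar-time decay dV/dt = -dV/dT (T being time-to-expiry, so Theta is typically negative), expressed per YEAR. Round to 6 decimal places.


d1 = -0.0740852851; d2 = -0.5040852851
phi(d1) = 0.3978489581; exp(-qT) = 0.9753099120; exp(-rT) = 0.9920319148
Theta = -S*exp(-qT)*phi(d1)*sigma/(2*sqrt(T)) + r*K*exp(-rT)*N(-d2) - q*S*exp(-qT)*N(-d1)
N(-d1) = 0.5295287381; N(-d2) = 0.6928992766; sqrt(T) = 1.0000000000
Term 1 = -27.7200 * 0.9753099120 * 0.3978489581 * 0.4300 / (2 * 1.0000000000) = -2.3125575474
Term 2 = 0.0080 * 30.8600 * 0.9920319148 * 0.6928992766 = 0.1696999291
Term 3 = -0.0250 * 27.7200 * 0.9753099120 * 0.5295287381 = -0.3579030565
Theta = -2.3125575474 + (0.1696999291) + (-0.3579030565) = -2.500761

Answer: Theta = -2.500761


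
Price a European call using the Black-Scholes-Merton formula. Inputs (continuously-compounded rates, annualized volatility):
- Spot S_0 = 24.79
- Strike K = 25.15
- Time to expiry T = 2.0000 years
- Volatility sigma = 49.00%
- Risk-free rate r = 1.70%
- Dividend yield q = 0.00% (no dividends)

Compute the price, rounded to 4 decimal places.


d1 = (ln(S/K) + (r - q + 0.5*sigma^2) * T) / (sigma * sqrt(T)) = 0.37474127
d2 = d1 - sigma * sqrt(T) = -0.31822338
exp(-rT) = 0.96657150; exp(-qT) = 1.00000000
C = S_0 * exp(-qT) * N(d1) - K * exp(-rT) * N(d2)
N(d1) = 0.64607355; N(d2) = 0.37515775
C = 24.7900 * 1.00000000 * 0.64607355 - 25.1500 * 0.96657150 * 0.37515775 = 6.8964

Answer: Price = 6.8964
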